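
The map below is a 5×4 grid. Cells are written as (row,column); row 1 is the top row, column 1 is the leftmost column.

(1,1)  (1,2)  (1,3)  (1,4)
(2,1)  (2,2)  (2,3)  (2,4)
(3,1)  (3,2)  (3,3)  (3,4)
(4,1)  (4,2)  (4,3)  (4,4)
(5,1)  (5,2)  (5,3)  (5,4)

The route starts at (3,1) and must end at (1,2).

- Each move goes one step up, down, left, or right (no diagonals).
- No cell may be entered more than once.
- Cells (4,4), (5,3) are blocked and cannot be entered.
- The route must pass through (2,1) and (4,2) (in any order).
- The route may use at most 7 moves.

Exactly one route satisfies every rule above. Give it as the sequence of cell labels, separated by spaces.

Any route must reach (2,1) and (4,2) and still end at (1,2) within 7 moves, so the order of the required stops is forced.
Route from (3,1): down to (4,1), right to (4,2), 2× up (reaching (2,2)), left to (2,1), up to (1,1), right to (1,2) — 7 moves in all.
Check: all required cells visited; 7 ≤ 7 moves.

(3,1) (4,1) (4,2) (3,2) (2,2) (2,1) (1,1) (1,2)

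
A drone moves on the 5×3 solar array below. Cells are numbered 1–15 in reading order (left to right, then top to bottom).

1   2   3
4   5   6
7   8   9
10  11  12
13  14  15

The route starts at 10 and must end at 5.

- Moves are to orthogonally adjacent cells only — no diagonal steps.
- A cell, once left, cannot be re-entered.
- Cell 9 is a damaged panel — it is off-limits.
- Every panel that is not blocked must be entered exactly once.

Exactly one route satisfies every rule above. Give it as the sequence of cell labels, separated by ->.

Need to visit all 14 open cells exactly once, starting at 10 and ending at 5.
Cell 3 has only two open neighbours (6 and 2), so the path must pass straight through it: one of those is the cell it's entered from and the other is where it exits.
Route from 10: down 1 to 13, right 2 to 15, up 1 to 12, left 1 to 11, up 1 to 8, left 1 to 7, up 2 to 1, right 2 to 3, down 1 to 6, left 1 to 5 — 13 moves in all.
Check: all 14 open cells covered.

10 -> 13 -> 14 -> 15 -> 12 -> 11 -> 8 -> 7 -> 4 -> 1 -> 2 -> 3 -> 6 -> 5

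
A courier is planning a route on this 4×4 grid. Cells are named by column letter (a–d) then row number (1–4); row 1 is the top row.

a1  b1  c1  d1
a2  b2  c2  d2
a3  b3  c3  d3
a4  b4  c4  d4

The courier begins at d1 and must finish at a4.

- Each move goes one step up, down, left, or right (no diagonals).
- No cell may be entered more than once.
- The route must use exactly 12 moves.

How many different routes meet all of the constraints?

48

Need simple routes of exactly 12 moves from d1 to a4 (Manhattan distance 6, so 3 moves are spent on a detour and 3 undoing it).
Branch systematically from the start, pruning whenever the remaining move budget drops below the Manhattan distance to a4 or differs from it in parity. Grouping the completions by first move — via d2: 24; via c1: 24 — and summing: 24 + 24 = 48.
That gives 48 routes.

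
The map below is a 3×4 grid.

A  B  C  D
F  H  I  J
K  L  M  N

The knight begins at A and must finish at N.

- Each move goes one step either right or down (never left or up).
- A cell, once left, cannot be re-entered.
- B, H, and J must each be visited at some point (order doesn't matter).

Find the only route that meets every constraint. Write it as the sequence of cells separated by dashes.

A - B - H - I - J - N

Moves only go right or down, so the column and row indices never decrease.
Route from A: right to B, down to H, 2× right (reaching J), down to N — 5 moves in all.
Check: all required cells visited.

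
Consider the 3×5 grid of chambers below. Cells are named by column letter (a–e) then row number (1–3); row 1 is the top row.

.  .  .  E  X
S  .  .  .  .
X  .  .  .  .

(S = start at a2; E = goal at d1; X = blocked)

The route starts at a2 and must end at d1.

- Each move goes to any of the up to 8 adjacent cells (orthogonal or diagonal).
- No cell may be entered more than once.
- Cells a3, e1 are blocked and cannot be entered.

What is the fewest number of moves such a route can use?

3

With diagonal moves allowed, the Chebyshev distance max(|Δrow|,|Δcol|) from a2 to d1 is 3, so at least 3 moves are needed.
A route of 3 moves achieves this: a2 → b1 → c1 → d1.
Since 3 matches the lower bound, it is optimal.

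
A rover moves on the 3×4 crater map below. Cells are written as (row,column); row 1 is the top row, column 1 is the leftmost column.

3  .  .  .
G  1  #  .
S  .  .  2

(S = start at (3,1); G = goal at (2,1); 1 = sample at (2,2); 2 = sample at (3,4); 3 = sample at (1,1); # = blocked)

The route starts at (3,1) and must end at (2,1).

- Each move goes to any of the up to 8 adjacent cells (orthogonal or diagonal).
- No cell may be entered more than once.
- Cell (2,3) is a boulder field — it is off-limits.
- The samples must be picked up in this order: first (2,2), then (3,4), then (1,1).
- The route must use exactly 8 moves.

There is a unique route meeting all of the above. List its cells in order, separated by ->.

(3,1) -> (2,2) -> (3,3) -> (3,4) -> (2,4) -> (1,3) -> (1,2) -> (1,1) -> (2,1)

The waypoints must appear in the order (2,2), (3,4), (1,1), with no cell reused.
Route from (3,1): up-right to (2,2), down-right to (3,3), right to (3,4), up to (2,4), up-left to (1,3), 2× left (reaching (1,1)), down to (2,1) — 8 moves in all.
Check: order respected (1 at step 1, 2 at step 3, 3 at step 7); 8 moves as required.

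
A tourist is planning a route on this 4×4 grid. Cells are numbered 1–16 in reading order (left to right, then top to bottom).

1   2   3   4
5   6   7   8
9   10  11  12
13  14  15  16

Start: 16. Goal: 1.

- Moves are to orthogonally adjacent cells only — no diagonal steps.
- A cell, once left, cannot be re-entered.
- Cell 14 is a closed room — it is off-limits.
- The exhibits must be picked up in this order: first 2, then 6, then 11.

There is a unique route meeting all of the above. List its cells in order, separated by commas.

16, 12, 8, 4, 3, 2, 6, 7, 11, 10, 9, 5, 1

The waypoints must appear in the order 2, 6, 11, with no cell reused.
Route from 16: 3× up (reaching 4), 2× left (reaching 2), down to 6, right to 7, down to 11, 2× left (reaching 9), 2× up (reaching 1) — 12 moves in all.
Check: order respected (2 at step 5, 6 at step 6, 11 at step 8).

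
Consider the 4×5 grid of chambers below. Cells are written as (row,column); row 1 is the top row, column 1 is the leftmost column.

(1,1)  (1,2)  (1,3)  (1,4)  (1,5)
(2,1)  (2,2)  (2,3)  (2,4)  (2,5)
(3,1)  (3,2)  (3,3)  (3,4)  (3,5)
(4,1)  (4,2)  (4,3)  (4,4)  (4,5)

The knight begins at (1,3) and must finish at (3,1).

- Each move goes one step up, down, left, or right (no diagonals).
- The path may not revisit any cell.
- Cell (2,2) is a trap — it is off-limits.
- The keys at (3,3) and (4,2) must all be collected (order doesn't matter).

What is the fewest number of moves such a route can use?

6

Any route passes through (3,3) and (4,2) in some order between (1,3) and (3,1). Summing Manhattan distances along each leg and taking the cheapest ordering ((1,3) → (3,3) → (4,2) → (3,1)) gives a lower bound of 2 + 2 + 2 = 6 moves.
A route of 6 moves achieves this: (1,3) → (2,3) → (3,3) → (4,3) → (4,2) → (3,2) → (3,1).
Since 6 matches the lower bound, it is optimal.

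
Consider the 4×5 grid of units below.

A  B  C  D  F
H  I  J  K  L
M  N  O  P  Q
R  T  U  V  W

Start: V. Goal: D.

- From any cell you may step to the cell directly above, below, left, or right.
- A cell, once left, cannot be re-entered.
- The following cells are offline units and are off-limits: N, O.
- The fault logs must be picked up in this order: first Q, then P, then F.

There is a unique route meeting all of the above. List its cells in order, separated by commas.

V, W, Q, P, K, L, F, D

The waypoints must appear in the order Q, P, F, with no cell reused.
Route from V: right to W, up to Q, left to P, up to K, right to L, up to F, left to D — 7 moves in all.
Check: order respected (Q at step 2, P at step 3, F at step 6).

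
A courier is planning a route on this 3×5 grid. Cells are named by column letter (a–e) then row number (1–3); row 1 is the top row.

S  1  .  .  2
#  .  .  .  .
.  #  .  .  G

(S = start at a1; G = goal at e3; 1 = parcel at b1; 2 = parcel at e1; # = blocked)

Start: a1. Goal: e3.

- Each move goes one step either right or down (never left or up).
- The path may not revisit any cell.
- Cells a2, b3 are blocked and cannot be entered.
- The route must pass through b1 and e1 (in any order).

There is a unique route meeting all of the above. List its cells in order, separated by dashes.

Moves only go right or down, so the column and row indices never decrease.
Route from a1: 4× right (reaching e1), 2× down (reaching e3) — 6 moves in all.
Check: all required cells visited.

a1 - b1 - c1 - d1 - e1 - e2 - e3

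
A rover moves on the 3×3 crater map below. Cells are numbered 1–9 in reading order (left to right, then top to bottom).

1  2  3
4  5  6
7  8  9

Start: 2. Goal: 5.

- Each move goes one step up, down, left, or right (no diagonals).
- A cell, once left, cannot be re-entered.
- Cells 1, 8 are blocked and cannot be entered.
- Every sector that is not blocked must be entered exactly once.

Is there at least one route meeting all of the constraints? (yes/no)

no

Cell 7 has only one open neighbour but is neither the start nor the goal, so a Hamiltonian route would have to both enter and leave it through the same neighbour — impossible without revisiting.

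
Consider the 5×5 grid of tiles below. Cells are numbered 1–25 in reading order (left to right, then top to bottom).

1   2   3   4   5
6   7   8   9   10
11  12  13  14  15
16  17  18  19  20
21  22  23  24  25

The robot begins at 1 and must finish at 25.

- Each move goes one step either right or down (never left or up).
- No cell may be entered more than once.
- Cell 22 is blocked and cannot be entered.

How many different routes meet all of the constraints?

A right/down-only route from 1 to 25 makes exactly 4 down-moves and 4 right-moves in some order.
With no other constraints that would be C(8,4) = 70 routes.
Subtract routes through each blocked cell (inclusion–exclusion for overlaps): − through 22: 5 → 65.
That gives 65 routes.

65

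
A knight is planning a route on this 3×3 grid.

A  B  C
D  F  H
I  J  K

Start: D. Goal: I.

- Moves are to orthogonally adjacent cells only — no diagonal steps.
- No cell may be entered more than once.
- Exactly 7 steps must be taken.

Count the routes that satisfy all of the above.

4

Need simple routes of exactly 7 moves from D to I (Manhattan distance 1, so 3 moves are spent on a detour and 3 undoing it).
Enumerating: D A B F H K J I | D A B C H K J I | D A B C H F J I | D F B C H K J I.
That gives 4 routes.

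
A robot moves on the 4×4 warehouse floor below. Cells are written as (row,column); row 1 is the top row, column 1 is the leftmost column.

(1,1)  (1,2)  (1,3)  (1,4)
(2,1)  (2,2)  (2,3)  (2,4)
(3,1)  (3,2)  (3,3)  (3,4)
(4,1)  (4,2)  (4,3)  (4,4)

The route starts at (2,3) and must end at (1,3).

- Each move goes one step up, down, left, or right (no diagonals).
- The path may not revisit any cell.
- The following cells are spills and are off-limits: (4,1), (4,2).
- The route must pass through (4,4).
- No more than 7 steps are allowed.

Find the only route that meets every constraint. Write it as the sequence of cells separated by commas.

The 7-move cap with required stops at (4,4) leaves no slack for detours.
Route from (2,3): 2× down (reaching (4,3)), right to (4,4), 3× up (reaching (1,4)), left to (1,3) — 7 moves in all.
Check: all required cells visited; 7 ≤ 7 moves.

(2,3), (3,3), (4,3), (4,4), (3,4), (2,4), (1,4), (1,3)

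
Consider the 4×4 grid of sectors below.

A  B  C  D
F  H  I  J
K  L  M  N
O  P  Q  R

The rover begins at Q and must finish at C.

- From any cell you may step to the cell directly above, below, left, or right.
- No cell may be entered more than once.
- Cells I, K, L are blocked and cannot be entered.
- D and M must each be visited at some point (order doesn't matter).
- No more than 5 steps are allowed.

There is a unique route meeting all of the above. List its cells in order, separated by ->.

Any route must reach D and M and still end at C within 5 moves, so the order of the required stops is forced.
Route from Q: up 1 to M, right 1 to N, up 2 to D, left 1 to C — 5 moves in all.
Check: all required cells visited; 5 ≤ 5 moves.

Q -> M -> N -> J -> D -> C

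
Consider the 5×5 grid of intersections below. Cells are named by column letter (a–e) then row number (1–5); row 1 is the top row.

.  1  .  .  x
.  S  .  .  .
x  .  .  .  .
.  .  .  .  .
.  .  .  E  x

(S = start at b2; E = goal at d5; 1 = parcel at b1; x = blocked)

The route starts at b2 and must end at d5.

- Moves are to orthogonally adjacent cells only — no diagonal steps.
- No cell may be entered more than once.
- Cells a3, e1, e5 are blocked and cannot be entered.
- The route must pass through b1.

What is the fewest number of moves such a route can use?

7

Any route passes through b1 somewhere between b2 and d5. Summing Manhattan distances along the two legs (b2 → b1 → d5) gives a lower bound of 1 + 6 = 7 moves.
A route of 7 moves achieves this: b2 → b1 → c1 → c2 → c3 → c4 → c5 → d5.
Since 7 matches the lower bound, it is optimal.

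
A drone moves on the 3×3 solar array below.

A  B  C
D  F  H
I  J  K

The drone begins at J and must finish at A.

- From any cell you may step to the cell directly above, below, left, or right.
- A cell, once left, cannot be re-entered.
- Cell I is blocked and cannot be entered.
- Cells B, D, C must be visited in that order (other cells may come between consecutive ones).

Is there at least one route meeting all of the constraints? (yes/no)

no

Ignoring the required order, 1 revisit-free route from J to A passes through all of B, D, and C; the waypoint orders that occur are C → B → D (1) — never B → D → C.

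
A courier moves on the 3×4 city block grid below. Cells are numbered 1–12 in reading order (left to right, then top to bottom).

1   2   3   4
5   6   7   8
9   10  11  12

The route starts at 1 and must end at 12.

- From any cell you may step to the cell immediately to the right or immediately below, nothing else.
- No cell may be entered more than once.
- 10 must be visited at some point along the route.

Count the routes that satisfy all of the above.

3

A right/down-only route from 1 to 12 makes exactly 2 down-moves and 3 right-moves in some order.
With no other constraints that would be C(5,2) = 10 routes.
Split at 10 and multiply the segment counts: 1→10: 3; 10→12: 1; product = 3.
That gives 3 routes.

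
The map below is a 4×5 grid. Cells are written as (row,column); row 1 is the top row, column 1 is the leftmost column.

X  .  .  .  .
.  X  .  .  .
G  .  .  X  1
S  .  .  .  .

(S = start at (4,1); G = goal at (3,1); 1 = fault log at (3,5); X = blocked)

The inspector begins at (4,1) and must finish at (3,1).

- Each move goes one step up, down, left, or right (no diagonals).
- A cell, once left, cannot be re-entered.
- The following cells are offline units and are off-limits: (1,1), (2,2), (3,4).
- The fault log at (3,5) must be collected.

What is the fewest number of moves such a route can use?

Any route passes through (3,5) somewhere between (4,1) and (3,1). Summing Manhattan distances along the two legs ((4,1) → (3,5) → (3,1)) gives a lower bound of 5 + 4 = 9 moves.
That bound ignores the blocked cells. Measuring each leg by the fewest moves that actually steer around them ((4,1)→(3,5): 5; (3,5)→(3,1): 6) raises the lower bound to 11.
A route of 11 moves exists: (4,1) → (4,2) → (4,3) → (4,4) → (4,5) → (3,5) → (2,5) → (2,4) → (2,3) → (3,3) → (3,2) → (3,1).
Since 11 matches that lower bound, it is optimal.

11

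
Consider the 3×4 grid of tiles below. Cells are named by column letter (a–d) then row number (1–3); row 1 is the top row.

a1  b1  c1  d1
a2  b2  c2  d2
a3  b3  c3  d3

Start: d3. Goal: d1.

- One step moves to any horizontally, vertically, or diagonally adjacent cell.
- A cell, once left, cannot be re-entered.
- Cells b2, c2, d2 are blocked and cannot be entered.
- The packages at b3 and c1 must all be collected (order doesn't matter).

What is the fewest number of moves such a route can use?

6

Any route passes through b3 and c1 in some order between d3 and d1. Summing Chebyshev distances along each leg and taking the cheapest ordering (d3 → b3 → c1 → d1) gives a lower bound of 2 + 2 + 1 = 5 moves.
That bound ignores the blocked cells. Measuring each leg by the fewest moves that actually steer around them (d3→b3: 2; b3→c1: 3; c1→d1: 1) raises the lower bound to 6.
A route of 6 moves exists: d3 → c3 → b3 → a2 → b1 → c1 → d1.
Since 6 matches that lower bound, it is optimal.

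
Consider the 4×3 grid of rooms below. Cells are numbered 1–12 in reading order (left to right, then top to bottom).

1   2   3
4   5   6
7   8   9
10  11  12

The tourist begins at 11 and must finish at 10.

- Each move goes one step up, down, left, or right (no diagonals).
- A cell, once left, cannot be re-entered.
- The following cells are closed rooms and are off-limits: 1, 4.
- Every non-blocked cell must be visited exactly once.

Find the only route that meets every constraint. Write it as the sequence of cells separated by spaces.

11 12 9 6 3 2 5 8 7 10

Need to visit all 10 open cells exactly once, starting at 11 and ending at 10.
Cell 7 has only two open neighbours (10 and 8), so the path must pass straight through it: one of those is the cell it's entered from and the other is where it exits.
Route from 11: right to 12, 3× up (reaching 3), left to 2, 2× down (reaching 8), left to 7, down to 10 — 9 moves in all.
Check: all 10 open cells covered.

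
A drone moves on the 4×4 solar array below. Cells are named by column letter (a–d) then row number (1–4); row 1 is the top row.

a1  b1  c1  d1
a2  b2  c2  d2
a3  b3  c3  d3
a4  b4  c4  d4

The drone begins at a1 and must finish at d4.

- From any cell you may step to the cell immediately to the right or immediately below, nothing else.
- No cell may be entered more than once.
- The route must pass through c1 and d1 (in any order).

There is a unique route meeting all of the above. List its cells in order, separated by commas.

Moves only go right or down, so the column and row indices never decrease.
Route from a1: right 3 to d1, down 3 to d4 — 6 moves in all.
Check: all required cells visited.

a1, b1, c1, d1, d2, d3, d4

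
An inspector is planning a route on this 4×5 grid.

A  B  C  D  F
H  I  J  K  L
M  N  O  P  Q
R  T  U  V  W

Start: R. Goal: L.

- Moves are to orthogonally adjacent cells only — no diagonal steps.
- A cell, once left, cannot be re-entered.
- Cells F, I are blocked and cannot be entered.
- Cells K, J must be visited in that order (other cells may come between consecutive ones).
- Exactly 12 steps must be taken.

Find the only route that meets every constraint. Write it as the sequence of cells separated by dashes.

The waypoints must appear in the order K, J, with no cell reused.
Route from R: up 3 to A, right 3 to D, down 1 to K, left 1 to J, down 1 to O, right 2 to Q, up 1 to L — 12 moves in all.
Check: order respected (K at step 7, J at step 8); 12 moves as required.

R - M - H - A - B - C - D - K - J - O - P - Q - L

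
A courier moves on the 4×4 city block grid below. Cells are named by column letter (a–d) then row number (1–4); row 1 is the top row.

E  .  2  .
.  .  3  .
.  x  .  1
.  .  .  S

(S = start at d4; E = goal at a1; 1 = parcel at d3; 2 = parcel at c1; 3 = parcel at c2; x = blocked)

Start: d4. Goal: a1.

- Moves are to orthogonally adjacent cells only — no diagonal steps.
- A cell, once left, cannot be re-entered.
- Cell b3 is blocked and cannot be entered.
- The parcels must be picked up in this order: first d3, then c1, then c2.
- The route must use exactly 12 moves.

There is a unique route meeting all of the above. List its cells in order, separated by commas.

The waypoints must appear in the order d3, c1, c2, with no cell reused.
Route from d4: 3× up (reaching d1), left to c1, 3× down (reaching c4), 2× left (reaching a4), 3× up (reaching a1) — 12 moves in all.
Check: order respected (1 at step 1, 2 at step 4, 3 at step 5); 12 moves as required.

d4, d3, d2, d1, c1, c2, c3, c4, b4, a4, a3, a2, a1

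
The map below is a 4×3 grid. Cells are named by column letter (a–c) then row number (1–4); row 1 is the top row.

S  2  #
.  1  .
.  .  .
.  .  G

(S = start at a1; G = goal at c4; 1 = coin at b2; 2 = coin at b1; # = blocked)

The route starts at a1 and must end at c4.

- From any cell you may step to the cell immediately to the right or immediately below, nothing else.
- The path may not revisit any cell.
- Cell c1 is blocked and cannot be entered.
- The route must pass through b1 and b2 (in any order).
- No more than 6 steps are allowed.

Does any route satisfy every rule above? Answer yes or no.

yes

One route that works: a1 → b1 → b2 → b3 → b4 → c4.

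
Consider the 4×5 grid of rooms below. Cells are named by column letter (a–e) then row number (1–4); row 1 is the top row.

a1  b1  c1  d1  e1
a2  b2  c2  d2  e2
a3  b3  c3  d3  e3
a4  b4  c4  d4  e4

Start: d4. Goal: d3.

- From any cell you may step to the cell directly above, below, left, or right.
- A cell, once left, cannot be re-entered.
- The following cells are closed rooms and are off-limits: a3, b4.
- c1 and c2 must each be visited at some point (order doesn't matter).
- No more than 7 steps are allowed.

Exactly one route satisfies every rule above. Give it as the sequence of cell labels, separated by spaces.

d4 c4 c3 c2 c1 d1 d2 d3

The budget equals the shortest possible length, so every move has to be on a shortest route through the required cells.
Route from d4: left to c4, 3× up (reaching c1), right to d1, 2× down (reaching d3) — 7 moves in all.
Check: all required cells visited; 7 ≤ 7 moves.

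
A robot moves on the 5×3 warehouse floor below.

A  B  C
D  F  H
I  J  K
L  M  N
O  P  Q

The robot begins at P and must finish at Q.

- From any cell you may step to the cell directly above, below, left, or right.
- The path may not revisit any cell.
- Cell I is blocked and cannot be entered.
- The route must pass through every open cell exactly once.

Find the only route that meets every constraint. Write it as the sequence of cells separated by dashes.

Need to visit all 14 open cells exactly once, starting at P and ending at Q.
Cell L has only two open neighbours (O and M), so the path must pass straight through it: one of those is the cell it's entered from and the other is where it exits.
Route from P: left to O, up to L, right to M, 2× up (reaching F), left to D, up to A, 2× right (reaching C), 4× down (reaching Q) — 13 moves in all.
Check: all 14 open cells covered.

P - O - L - M - J - F - D - A - B - C - H - K - N - Q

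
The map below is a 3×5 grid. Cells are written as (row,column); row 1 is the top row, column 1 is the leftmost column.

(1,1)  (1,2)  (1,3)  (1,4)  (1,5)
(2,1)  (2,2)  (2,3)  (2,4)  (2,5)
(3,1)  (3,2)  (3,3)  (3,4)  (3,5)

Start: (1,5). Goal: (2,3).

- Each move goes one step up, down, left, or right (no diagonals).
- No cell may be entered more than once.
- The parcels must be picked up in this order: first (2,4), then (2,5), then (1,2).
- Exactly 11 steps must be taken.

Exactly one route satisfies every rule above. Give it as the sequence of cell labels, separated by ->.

The waypoints must appear in the order (2,4), (2,5), (1,2), with no cell reused.
Route from (1,5): left to (1,4), down to (2,4), right to (2,5), down to (3,5), 3× left (reaching (3,2)), 2× up (reaching (1,2)), right to (1,3), down to (2,3) — 11 moves in all.
Check: order respected ((2,4) at step 2, (2,5) at step 3, (1,2) at step 9); 11 moves as required.

(1,5) -> (1,4) -> (2,4) -> (2,5) -> (3,5) -> (3,4) -> (3,3) -> (3,2) -> (2,2) -> (1,2) -> (1,3) -> (2,3)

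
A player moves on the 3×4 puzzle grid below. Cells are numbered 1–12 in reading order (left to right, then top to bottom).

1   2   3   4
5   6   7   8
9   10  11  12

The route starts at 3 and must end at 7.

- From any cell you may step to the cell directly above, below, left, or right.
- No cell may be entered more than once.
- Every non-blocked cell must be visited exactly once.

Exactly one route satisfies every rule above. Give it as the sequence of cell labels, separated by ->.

3 -> 4 -> 8 -> 12 -> 11 -> 10 -> 9 -> 5 -> 1 -> 2 -> 6 -> 7

Need to visit all 12 open cells exactly once, starting at 3 and ending at 7.
Cell 1 has only two open neighbours (5 and 2), so the path must pass straight through it: one of those is the cell it's entered from and the other is where it exits.
Route from 3: right 1 to 4, down 2 to 12, left 3 to 9, up 2 to 1, right 1 to 2, down 1 to 6, right 1 to 7 — 11 moves in all.
Check: all 12 open cells covered.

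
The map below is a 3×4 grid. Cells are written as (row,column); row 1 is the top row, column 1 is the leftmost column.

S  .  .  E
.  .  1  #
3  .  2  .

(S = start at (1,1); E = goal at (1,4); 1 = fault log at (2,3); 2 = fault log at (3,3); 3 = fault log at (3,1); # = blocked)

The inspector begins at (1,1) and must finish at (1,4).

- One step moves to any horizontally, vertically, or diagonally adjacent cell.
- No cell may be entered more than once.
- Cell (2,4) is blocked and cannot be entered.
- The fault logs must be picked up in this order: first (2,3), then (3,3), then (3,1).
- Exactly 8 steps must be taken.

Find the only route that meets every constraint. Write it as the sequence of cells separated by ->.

The waypoints must appear in the order (2,3), (3,3), (3,1), with no cell reused.
Route from (1,1): right to (1,2), down-right to (2,3), down to (3,3), 2× left (reaching (3,1)), 2× up-right (reaching (1,3)), right to (1,4) — 8 moves in all.
Check: order respected (1 at step 2, 2 at step 3, 3 at step 5); 8 moves as required.

(1,1) -> (1,2) -> (2,3) -> (3,3) -> (3,2) -> (3,1) -> (2,2) -> (1,3) -> (1,4)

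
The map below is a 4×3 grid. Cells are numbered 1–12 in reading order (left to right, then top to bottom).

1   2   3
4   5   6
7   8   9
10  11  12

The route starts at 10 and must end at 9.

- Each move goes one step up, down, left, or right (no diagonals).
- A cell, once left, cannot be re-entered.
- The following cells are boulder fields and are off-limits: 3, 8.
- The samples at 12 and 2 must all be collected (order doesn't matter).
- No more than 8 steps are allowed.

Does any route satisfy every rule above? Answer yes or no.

Even ignoring the no-revisit rule, getting from 10 to 9, taking the cheapest ordering 10 → 12 → 2 → 9 needs at least 2 + 4 + 3 = 9 moves (Manhattan distance per leg), which exceeds the 8-move limit.

no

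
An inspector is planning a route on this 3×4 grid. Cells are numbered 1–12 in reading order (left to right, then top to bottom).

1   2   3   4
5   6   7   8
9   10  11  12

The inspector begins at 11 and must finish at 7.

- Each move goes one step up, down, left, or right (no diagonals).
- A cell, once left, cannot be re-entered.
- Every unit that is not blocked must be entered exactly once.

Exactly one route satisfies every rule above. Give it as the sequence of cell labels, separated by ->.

11 -> 12 -> 8 -> 4 -> 3 -> 2 -> 1 -> 5 -> 9 -> 10 -> 6 -> 7

Need to visit all 12 open cells exactly once, starting at 11 and ending at 7.
Cell 12 has only two open neighbours (8 and 11), so the path must pass straight through it: one of those is the cell it's entered from and the other is where it exits.
Route from 11: right to 12, 2× up (reaching 4), 3× left (reaching 1), 2× down (reaching 9), right to 10, up to 6, right to 7 — 11 moves in all.
Check: all 12 open cells covered.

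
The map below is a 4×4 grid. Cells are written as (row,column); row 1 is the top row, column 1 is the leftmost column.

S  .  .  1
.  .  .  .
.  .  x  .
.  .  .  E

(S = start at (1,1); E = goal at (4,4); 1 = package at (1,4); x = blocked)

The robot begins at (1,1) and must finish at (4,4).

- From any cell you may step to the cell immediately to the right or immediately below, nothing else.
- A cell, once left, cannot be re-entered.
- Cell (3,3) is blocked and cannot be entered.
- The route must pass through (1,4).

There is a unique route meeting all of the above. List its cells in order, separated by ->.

Moves only go right or down, so the column and row indices never decrease.
Route from (1,1): 3× right (reaching (1,4)), 3× down (reaching (4,4)) — 6 moves in all.
Check: all required cells visited.

(1,1) -> (1,2) -> (1,3) -> (1,4) -> (2,4) -> (3,4) -> (4,4)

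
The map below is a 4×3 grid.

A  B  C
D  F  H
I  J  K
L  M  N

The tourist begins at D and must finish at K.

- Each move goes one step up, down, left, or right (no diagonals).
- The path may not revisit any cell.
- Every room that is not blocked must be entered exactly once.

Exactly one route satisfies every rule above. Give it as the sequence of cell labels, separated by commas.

Need to visit all 12 open cells exactly once, starting at D and ending at K.
Cell N has only two open neighbours (K and M), so the path must pass straight through it: one of those is the cell it's entered from and the other is where it exits.
Route from D: up to A, 2× right (reaching C), down to H, left to F, down to J, left to I, down to L, 2× right (reaching N), up to K — 11 moves in all.
Check: all 12 open cells covered.

D, A, B, C, H, F, J, I, L, M, N, K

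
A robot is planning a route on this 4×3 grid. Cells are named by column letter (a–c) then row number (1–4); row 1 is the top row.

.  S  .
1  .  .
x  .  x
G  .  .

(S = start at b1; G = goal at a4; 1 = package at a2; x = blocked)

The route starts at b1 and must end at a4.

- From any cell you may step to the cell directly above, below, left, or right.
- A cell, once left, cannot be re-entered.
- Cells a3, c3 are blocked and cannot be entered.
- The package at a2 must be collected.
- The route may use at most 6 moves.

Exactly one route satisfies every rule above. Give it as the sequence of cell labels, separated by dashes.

The 6-move cap with required stops at a2 leaves no slack for detours.
Route from b1: left to a1, down to a2, right to b2, 2× down (reaching b4), left to a4 — 6 moves in all.
Check: all required cells visited; 6 ≤ 6 moves.

b1 - a1 - a2 - b2 - b3 - b4 - a4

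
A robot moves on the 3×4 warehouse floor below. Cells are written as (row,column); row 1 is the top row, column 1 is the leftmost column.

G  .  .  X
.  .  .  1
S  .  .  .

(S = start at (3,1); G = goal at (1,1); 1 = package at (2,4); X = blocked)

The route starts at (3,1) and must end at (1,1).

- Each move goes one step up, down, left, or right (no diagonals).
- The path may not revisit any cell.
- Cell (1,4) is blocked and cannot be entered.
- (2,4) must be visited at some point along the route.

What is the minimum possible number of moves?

8

Any route passes through (2,4) somewhere between (3,1) and (1,1). Summing Manhattan distances along the two legs ((3,1) → (2,4) → (1,1)) gives a lower bound of 4 + 4 = 8 moves.
A route of 8 moves achieves this: (3,1) → (3,2) → (3,3) → (3,4) → (2,4) → (2,3) → (1,3) → (1,2) → (1,1).
Since 8 matches the lower bound, it is optimal.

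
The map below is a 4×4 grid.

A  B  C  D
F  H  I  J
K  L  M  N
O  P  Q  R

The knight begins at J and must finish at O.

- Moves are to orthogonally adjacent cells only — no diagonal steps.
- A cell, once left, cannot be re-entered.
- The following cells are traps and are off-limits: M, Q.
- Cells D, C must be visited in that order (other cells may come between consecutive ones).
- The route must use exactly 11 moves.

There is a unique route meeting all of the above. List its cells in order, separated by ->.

J -> D -> C -> I -> H -> B -> A -> F -> K -> L -> P -> O

The waypoints must appear in the order D, C, with no cell reused.
Route from J: up 1 to D, left 1 to C, down 1 to I, left 1 to H, up 1 to B, left 1 to A, down 2 to K, right 1 to L, down 1 to P, left 1 to O — 11 moves in all.
Check: order respected (D at step 1, C at step 2); 11 moves as required.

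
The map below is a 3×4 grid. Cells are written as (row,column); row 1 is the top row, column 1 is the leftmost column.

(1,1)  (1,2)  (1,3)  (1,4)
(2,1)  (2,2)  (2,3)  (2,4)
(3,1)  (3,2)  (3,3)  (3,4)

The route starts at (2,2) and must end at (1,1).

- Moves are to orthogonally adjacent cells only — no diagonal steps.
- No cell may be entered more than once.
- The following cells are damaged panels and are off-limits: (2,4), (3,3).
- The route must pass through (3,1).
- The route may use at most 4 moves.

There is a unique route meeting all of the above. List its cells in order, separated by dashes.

The 4-move cap with required stops at (3,1) leaves no slack for detours.
Route from (2,2): down 1 to (3,2), left 1 to (3,1), up 2 to (1,1) — 4 moves in all.
Check: all required cells visited; 4 ≤ 4 moves.

(2,2) - (3,2) - (3,1) - (2,1) - (1,1)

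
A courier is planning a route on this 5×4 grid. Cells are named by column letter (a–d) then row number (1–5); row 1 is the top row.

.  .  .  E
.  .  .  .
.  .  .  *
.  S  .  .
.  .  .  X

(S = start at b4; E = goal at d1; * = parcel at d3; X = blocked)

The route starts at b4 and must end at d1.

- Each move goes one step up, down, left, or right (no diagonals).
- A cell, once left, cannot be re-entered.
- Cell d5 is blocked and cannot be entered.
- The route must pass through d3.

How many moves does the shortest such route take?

5

Any route passes through d3 somewhere between b4 and d1. Summing Manhattan distances along the two legs (b4 → d3 → d1) gives a lower bound of 3 + 2 = 5 moves.
A route of 5 moves achieves this: b4 → b3 → c3 → d3 → d2 → d1.
Since 5 matches the lower bound, it is optimal.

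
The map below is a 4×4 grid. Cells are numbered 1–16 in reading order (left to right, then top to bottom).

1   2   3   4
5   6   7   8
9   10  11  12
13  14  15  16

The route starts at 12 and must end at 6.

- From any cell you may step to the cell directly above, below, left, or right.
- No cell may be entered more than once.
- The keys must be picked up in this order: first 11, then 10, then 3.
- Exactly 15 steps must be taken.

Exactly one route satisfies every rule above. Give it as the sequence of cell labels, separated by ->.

The waypoints must appear in the order 11, 10, 3, with no cell reused.
Route from 12: down to 16, left to 15, up to 11, left to 10, down to 14, left to 13, 3× up (reaching 1), 3× right (reaching 4), down to 8, 2× left (reaching 6) — 15 moves in all.
Check: order respected (11 at step 3, 10 at step 4, 3 at step 11); 15 moves as required.

12 -> 16 -> 15 -> 11 -> 10 -> 14 -> 13 -> 9 -> 5 -> 1 -> 2 -> 3 -> 4 -> 8 -> 7 -> 6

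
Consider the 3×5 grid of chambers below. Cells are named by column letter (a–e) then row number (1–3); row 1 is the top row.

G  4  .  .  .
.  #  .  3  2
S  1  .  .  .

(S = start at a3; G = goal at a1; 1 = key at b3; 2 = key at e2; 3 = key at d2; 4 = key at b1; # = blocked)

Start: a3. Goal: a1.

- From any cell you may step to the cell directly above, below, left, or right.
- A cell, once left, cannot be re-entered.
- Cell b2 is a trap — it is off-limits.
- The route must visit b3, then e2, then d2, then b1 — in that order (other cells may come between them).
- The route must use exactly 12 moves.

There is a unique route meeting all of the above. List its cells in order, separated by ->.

a3 -> b3 -> c3 -> d3 -> e3 -> e2 -> e1 -> d1 -> d2 -> c2 -> c1 -> b1 -> a1

The waypoints must appear in the order b3, e2, d2, b1, with no cell reused.
Route from a3: 4× right (reaching e3), 2× up (reaching e1), left to d1, down to d2, left to c2, up to c1, 2× left (reaching a1) — 12 moves in all.
Check: order respected (1 at step 1, 2 at step 5, 3 at step 8, 4 at step 11); 12 moves as required.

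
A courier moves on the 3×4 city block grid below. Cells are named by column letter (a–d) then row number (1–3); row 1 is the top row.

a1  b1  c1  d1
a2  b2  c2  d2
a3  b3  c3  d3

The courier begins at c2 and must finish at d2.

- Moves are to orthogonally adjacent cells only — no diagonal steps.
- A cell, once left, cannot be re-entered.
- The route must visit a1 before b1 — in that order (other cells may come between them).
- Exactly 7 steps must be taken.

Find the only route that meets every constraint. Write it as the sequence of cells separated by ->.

c2 -> b2 -> a2 -> a1 -> b1 -> c1 -> d1 -> d2

The waypoints must appear in the order a1, b1, with no cell reused.
Route from c2: 2× left (reaching a2), up to a1, 3× right (reaching d1), down to d2 — 7 moves in all.
Check: order respected (a1 at step 3, b1 at step 4); 7 moves as required.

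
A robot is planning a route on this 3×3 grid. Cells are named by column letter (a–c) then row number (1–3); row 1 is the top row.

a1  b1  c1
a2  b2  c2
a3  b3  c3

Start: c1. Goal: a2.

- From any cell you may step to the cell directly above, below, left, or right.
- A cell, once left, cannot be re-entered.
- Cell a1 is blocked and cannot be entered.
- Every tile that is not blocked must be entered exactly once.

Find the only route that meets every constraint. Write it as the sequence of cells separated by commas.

Need to visit all 8 open cells exactly once, starting at c1 and ending at a2.
Route from c1: left to b1, down to b2, right to c2, down to c3, 2× left (reaching a3), up to a2 — 7 moves in all.
Check: all 8 open cells covered.

c1, b1, b2, c2, c3, b3, a3, a2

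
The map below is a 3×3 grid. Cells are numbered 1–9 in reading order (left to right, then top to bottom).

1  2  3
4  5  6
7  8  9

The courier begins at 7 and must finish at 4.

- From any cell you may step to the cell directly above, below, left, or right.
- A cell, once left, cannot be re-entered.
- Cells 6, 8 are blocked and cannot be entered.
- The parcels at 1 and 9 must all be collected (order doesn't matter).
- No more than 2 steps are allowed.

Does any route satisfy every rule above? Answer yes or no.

The blocked cells wall 9 off from 7 completely — no sequence of moves reaches it at all, so no route can satisfy the rules.

no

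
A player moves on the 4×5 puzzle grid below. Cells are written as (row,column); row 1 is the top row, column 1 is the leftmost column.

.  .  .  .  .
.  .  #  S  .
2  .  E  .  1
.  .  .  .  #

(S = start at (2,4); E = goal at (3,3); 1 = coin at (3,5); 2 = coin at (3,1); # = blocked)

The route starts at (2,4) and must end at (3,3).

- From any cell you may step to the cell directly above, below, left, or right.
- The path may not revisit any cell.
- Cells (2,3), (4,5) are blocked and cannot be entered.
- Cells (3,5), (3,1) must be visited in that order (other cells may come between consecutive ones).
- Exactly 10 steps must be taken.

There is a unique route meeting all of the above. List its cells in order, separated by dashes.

The waypoints must appear in the order (3,5), (3,1), with no cell reused.
Route from (2,4): right 1 to (2,5), down 1 to (3,5), left 1 to (3,4), down 1 to (4,4), left 3 to (4,1), up 1 to (3,1), right 2 to (3,3) — 10 moves in all.
Check: order respected (1 at step 2, 2 at step 8); 10 moves as required.

(2,4) - (2,5) - (3,5) - (3,4) - (4,4) - (4,3) - (4,2) - (4,1) - (3,1) - (3,2) - (3,3)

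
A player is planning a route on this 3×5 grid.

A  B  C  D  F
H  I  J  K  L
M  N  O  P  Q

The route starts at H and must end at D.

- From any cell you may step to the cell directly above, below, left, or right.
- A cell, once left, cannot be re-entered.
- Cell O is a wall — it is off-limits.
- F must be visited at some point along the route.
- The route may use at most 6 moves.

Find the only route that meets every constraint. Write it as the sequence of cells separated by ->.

H -> I -> J -> K -> L -> F -> D

The 6-move cap with required stops at F leaves no slack for detours.
Route from H: 4× right (reaching L), up to F, left to D — 6 moves in all.
Check: all required cells visited; 6 ≤ 6 moves.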